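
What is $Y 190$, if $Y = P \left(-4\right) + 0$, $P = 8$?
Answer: $-6080$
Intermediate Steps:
$Y = -32$ ($Y = 8 \left(-4\right) + 0 = -32 + 0 = -32$)
$Y 190 = \left(-32\right) 190 = -6080$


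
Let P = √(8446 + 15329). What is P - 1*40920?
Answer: -40920 + 5*√951 ≈ -40766.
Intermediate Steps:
P = 5*√951 (P = √23775 = 5*√951 ≈ 154.19)
P - 1*40920 = 5*√951 - 1*40920 = 5*√951 - 40920 = -40920 + 5*√951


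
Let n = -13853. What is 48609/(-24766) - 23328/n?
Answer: -1951821/7001702 ≈ -0.27876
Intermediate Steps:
48609/(-24766) - 23328/n = 48609/(-24766) - 23328/(-13853) = 48609*(-1/24766) - 23328*(-1/13853) = -48609/24766 + 23328/13853 = -1951821/7001702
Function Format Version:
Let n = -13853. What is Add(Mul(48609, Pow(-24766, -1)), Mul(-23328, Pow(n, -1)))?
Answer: Rational(-1951821, 7001702) ≈ -0.27876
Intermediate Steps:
Add(Mul(48609, Pow(-24766, -1)), Mul(-23328, Pow(n, -1))) = Add(Mul(48609, Pow(-24766, -1)), Mul(-23328, Pow(-13853, -1))) = Add(Mul(48609, Rational(-1, 24766)), Mul(-23328, Rational(-1, 13853))) = Add(Rational(-48609, 24766), Rational(23328, 13853)) = Rational(-1951821, 7001702)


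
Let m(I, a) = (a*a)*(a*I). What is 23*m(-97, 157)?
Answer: -8633731283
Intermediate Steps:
m(I, a) = I*a**3 (m(I, a) = a**2*(I*a) = I*a**3)
23*m(-97, 157) = 23*(-97*157**3) = 23*(-97*3869893) = 23*(-375379621) = -8633731283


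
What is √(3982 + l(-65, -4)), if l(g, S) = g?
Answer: √3917 ≈ 62.586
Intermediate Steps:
√(3982 + l(-65, -4)) = √(3982 - 65) = √3917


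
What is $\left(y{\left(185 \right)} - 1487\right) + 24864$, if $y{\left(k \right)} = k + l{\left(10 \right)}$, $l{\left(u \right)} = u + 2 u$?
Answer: $23592$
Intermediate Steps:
$l{\left(u \right)} = 3 u$
$y{\left(k \right)} = 30 + k$ ($y{\left(k \right)} = k + 3 \cdot 10 = k + 30 = 30 + k$)
$\left(y{\left(185 \right)} - 1487\right) + 24864 = \left(\left(30 + 185\right) - 1487\right) + 24864 = \left(215 - 1487\right) + 24864 = -1272 + 24864 = 23592$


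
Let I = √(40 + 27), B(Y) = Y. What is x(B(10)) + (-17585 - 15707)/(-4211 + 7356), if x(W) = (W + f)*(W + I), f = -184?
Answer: -5505592/3145 - 174*√67 ≈ -3174.8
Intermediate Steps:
I = √67 ≈ 8.1853
x(W) = (-184 + W)*(W + √67) (x(W) = (W - 184)*(W + √67) = (-184 + W)*(W + √67))
x(B(10)) + (-17585 - 15707)/(-4211 + 7356) = (10² - 184*10 - 184*√67 + 10*√67) + (-17585 - 15707)/(-4211 + 7356) = (100 - 1840 - 184*√67 + 10*√67) - 33292/3145 = (-1740 - 174*√67) - 33292*1/3145 = (-1740 - 174*√67) - 33292/3145 = -5505592/3145 - 174*√67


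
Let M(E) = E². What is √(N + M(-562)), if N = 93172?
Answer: 2*√102254 ≈ 639.54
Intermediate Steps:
√(N + M(-562)) = √(93172 + (-562)²) = √(93172 + 315844) = √409016 = 2*√102254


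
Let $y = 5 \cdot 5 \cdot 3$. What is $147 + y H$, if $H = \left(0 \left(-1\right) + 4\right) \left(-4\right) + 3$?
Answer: $-828$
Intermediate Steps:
$H = -13$ ($H = \left(0 + 4\right) \left(-4\right) + 3 = 4 \left(-4\right) + 3 = -16 + 3 = -13$)
$y = 75$ ($y = 25 \cdot 3 = 75$)
$147 + y H = 147 + 75 \left(-13\right) = 147 - 975 = -828$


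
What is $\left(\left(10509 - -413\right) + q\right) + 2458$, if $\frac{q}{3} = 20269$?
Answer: $74187$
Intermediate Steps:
$q = 60807$ ($q = 3 \cdot 20269 = 60807$)
$\left(\left(10509 - -413\right) + q\right) + 2458 = \left(\left(10509 - -413\right) + 60807\right) + 2458 = \left(\left(10509 + 413\right) + 60807\right) + 2458 = \left(10922 + 60807\right) + 2458 = 71729 + 2458 = 74187$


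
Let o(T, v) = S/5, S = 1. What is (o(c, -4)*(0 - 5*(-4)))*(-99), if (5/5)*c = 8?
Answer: -396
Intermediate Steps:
c = 8
o(T, v) = ⅕ (o(T, v) = 1/5 = 1*(⅕) = ⅕)
(o(c, -4)*(0 - 5*(-4)))*(-99) = ((0 - 5*(-4))/5)*(-99) = ((0 + 20)/5)*(-99) = ((⅕)*20)*(-99) = 4*(-99) = -396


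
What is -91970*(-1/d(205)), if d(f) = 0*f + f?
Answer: 18394/41 ≈ 448.63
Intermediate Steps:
d(f) = f (d(f) = 0 + f = f)
-91970*(-1/d(205)) = -91970/((-1*205)) = -91970/(-205) = -91970*(-1/205) = 18394/41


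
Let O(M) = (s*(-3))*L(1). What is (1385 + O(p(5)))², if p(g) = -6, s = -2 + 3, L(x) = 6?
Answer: 1868689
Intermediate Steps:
s = 1
O(M) = -18 (O(M) = (1*(-3))*6 = -3*6 = -18)
(1385 + O(p(5)))² = (1385 - 18)² = 1367² = 1868689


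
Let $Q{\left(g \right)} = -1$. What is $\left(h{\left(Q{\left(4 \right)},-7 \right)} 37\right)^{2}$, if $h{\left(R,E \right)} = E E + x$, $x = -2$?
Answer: $3024121$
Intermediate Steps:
$h{\left(R,E \right)} = -2 + E^{2}$ ($h{\left(R,E \right)} = E E - 2 = E^{2} - 2 = -2 + E^{2}$)
$\left(h{\left(Q{\left(4 \right)},-7 \right)} 37\right)^{2} = \left(\left(-2 + \left(-7\right)^{2}\right) 37\right)^{2} = \left(\left(-2 + 49\right) 37\right)^{2} = \left(47 \cdot 37\right)^{2} = 1739^{2} = 3024121$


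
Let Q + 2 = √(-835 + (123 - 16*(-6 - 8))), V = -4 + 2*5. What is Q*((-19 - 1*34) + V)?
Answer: 94 - 94*I*√122 ≈ 94.0 - 1038.3*I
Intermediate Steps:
V = 6 (V = -4 + 10 = 6)
Q = -2 + 2*I*√122 (Q = -2 + √(-835 + (123 - 16*(-6 - 8))) = -2 + √(-835 + (123 - 16*(-14))) = -2 + √(-835 + (123 + 224)) = -2 + √(-835 + 347) = -2 + √(-488) = -2 + 2*I*√122 ≈ -2.0 + 22.091*I)
Q*((-19 - 1*34) + V) = (-2 + 2*I*√122)*((-19 - 1*34) + 6) = (-2 + 2*I*√122)*((-19 - 34) + 6) = (-2 + 2*I*√122)*(-53 + 6) = (-2 + 2*I*√122)*(-47) = 94 - 94*I*√122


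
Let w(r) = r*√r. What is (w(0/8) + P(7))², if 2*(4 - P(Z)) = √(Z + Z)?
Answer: (8 - √14)²/4 ≈ 4.5334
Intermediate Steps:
P(Z) = 4 - √2*√Z/2 (P(Z) = 4 - √(Z + Z)/2 = 4 - √2*√Z/2)
w(r) = r^(3/2)
(w(0/8) + P(7))² = ((0/8)^(3/2) + (4 - √2*√7/2))² = ((0*(⅛))^(3/2) + (4 - √14/2))² = (0^(3/2) + (4 - √14/2))² = (0 + (4 - √14/2))² = (4 - √14/2)²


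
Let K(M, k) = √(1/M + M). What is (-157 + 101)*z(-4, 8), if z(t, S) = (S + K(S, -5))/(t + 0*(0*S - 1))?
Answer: 112 + 7*√130/2 ≈ 151.91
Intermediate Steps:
K(M, k) = √(M + 1/M) (K(M, k) = √(1/M + M) = √(M + 1/M))
z(t, S) = (S + √(S + 1/S))/t (z(t, S) = (S + √(S + 1/S))/(t + 0*(0*S - 1)) = (S + √(S + 1/S))/(t + 0*(0 - 1)) = (S + √(S + 1/S))/(t + 0*(-1)) = (S + √(S + 1/S))/(t + 0) = (S + √(S + 1/S))/t)
(-157 + 101)*z(-4, 8) = (-157 + 101)*((8 + √(8 + 1/8))/(-4)) = -(-14)*(8 + √(8 + ⅛)) = -(-14)*(8 + √(65/8)) = -(-14)*(8 + √130/4) = -56*(-2 - √130/16) = 112 + 7*√130/2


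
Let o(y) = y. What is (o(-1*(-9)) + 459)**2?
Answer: 219024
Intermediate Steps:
(o(-1*(-9)) + 459)**2 = (-1*(-9) + 459)**2 = (9 + 459)**2 = 468**2 = 219024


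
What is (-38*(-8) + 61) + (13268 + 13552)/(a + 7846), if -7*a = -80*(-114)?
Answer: 8452735/22901 ≈ 369.10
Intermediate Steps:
a = -9120/7 (a = -(-80)*(-114)/7 = -⅐*9120 = -9120/7 ≈ -1302.9)
(-38*(-8) + 61) + (13268 + 13552)/(a + 7846) = (-38*(-8) + 61) + (13268 + 13552)/(-9120/7 + 7846) = (304 + 61) + 26820/(45802/7) = 365 + 26820*(7/45802) = 365 + 93870/22901 = 8452735/22901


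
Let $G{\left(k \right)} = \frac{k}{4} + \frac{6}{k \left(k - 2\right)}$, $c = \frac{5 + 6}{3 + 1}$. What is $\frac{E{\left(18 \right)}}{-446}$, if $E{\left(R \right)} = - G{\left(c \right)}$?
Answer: $\frac{633}{78496} \approx 0.0080641$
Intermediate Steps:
$c = \frac{11}{4} \approx 2.75$
$G{\left(k \right)} = \frac{k}{4} + \frac{6}{k \left(-2 + k\right)}$ ($G{\left(k \right)} = k \frac{1}{4} + \frac{6}{k \left(-2 + k\right)} = \frac{k}{4} + 6 \frac{1}{k \left(-2 + k\right)} = \frac{k}{4} + \frac{6}{k \left(-2 + k\right)}$)
$E{\left(R \right)} = - \frac{633}{176}$ ($E{\left(R \right)} = - \frac{24 + \left(\frac{11}{4}\right)^{3} - 2 \left(\frac{11}{4}\right)^{2}}{4 \cdot \frac{11}{4} \left(-2 + \frac{11}{4}\right)} = - \frac{4 \left(24 + \frac{1331}{64} - \frac{121}{8}\right)}{4 \cdot 11 \cdot \frac{3}{4}} = - \frac{4 \cdot 4 \left(24 + \frac{1331}{64} - \frac{121}{8}\right)}{4 \cdot 11 \cdot 3} = - \frac{4 \cdot 4 \cdot 1899}{4 \cdot 11 \cdot 3 \cdot 64} = \left(-1\right) \frac{633}{176} = - \frac{633}{176}$)
$\frac{E{\left(18 \right)}}{-446} = - \frac{633}{176 \left(-446\right)} = \left(- \frac{633}{176}\right) \left(- \frac{1}{446}\right) = \frac{633}{78496}$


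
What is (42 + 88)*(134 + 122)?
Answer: 33280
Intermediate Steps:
(42 + 88)*(134 + 122) = 130*256 = 33280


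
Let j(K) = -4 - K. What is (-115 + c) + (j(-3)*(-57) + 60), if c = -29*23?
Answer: -665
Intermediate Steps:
c = -667
(-115 + c) + (j(-3)*(-57) + 60) = (-115 - 667) + ((-4 - 1*(-3))*(-57) + 60) = -782 + ((-4 + 3)*(-57) + 60) = -782 + (-1*(-57) + 60) = -782 + (57 + 60) = -782 + 117 = -665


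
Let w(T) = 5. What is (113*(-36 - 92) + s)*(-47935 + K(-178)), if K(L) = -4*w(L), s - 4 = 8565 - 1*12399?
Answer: 877288770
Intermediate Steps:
s = -3830 (s = 4 + (8565 - 1*12399) = 4 + (8565 - 12399) = 4 - 3834 = -3830)
K(L) = -20 (K(L) = -4*5 = -20)
(113*(-36 - 92) + s)*(-47935 + K(-178)) = (113*(-36 - 92) - 3830)*(-47935 - 20) = (113*(-128) - 3830)*(-47955) = (-14464 - 3830)*(-47955) = -18294*(-47955) = 877288770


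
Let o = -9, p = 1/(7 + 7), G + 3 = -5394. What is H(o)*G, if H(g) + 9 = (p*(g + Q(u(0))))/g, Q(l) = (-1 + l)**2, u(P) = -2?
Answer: 48573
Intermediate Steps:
G = -5397 (G = -3 - 5394 = -5397)
p = 1/14 ≈ 0.071429
H(g) = -9 + (9/14 + g/14)/g (H(g) = -9 + ((g + (-1 - 2)**2)/14)/g = -9 + ((g + (-3)**2)/14)/g = -9 + ((g + 9)/14)/g = -9 + ((9 + g)/14)/g = -9 + (9/14 + g/14)/g)
H(o)*G = ((1/14)*(9 - 125*(-9))/(-9))*(-5397) = ((1/14)*(-1/9)*(9 + 1125))*(-5397) = ((1/14)*(-1/9)*1134)*(-5397) = -9*(-5397) = 48573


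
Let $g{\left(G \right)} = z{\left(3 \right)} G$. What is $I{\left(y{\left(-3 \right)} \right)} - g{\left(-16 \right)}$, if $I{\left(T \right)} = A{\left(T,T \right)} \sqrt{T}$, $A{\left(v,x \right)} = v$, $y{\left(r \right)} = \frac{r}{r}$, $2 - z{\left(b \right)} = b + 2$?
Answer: $-47$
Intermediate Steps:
$z{\left(b \right)} = - b$ ($z{\left(b \right)} = 2 - \left(b + 2\right) = 2 - \left(2 + b\right) = - b$)
$y{\left(r \right)} = 1$
$g{\left(G \right)} = - 3 G$ ($g{\left(G \right)} = \left(-1\right) 3 G = - 3 G$)
$I{\left(T \right)} = T^{\frac{3}{2}}$ ($I{\left(T \right)} = T \sqrt{T} = T^{\frac{3}{2}}$)
$I{\left(y{\left(-3 \right)} \right)} - g{\left(-16 \right)} = 1^{\frac{3}{2}} - \left(-3\right) \left(-16\right) = 1 - 48 = -47$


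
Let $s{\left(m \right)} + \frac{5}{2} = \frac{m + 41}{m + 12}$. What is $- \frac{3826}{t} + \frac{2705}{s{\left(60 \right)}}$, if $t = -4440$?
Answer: $- \frac{432216073}{175380} \approx -2464.5$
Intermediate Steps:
$s{\left(m \right)} = - \frac{5}{2} + \frac{41 + m}{12 + m}$ ($s{\left(m \right)} = - \frac{5}{2} + \frac{m + 41}{m + 12} = - \frac{5}{2} + \frac{41 + m}{12 + m}$)
$- \frac{3826}{t} + \frac{2705}{s{\left(60 \right)}} = - \frac{3826}{-4440} + \frac{2705}{\frac{1}{2} \frac{1}{12 + 60} \left(22 - 180\right)} = \left(-3826\right) \left(- \frac{1}{4440}\right) + \frac{2705}{\frac{1}{2} \cdot \frac{1}{72} \left(22 - 180\right)} = \frac{1913}{2220} + \frac{2705}{\frac{1}{2} \cdot \frac{1}{72} \left(-158\right)} = \frac{1913}{2220} + \frac{2705}{- \frac{79}{72}} = \frac{1913}{2220} + 2705 \left(- \frac{72}{79}\right) = \frac{1913}{2220} - \frac{194760}{79} = - \frac{432216073}{175380}$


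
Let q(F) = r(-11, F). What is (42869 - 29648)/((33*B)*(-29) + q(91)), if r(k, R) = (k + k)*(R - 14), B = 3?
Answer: -13221/4565 ≈ -2.8962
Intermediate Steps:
r(k, R) = 2*k*(-14 + R) (r(k, R) = (2*k)*(-14 + R) = 2*k*(-14 + R))
q(F) = 308 - 22*F (q(F) = 2*(-11)*(-14 + F) = 308 - 22*F)
(42869 - 29648)/((33*B)*(-29) + q(91)) = (42869 - 29648)/((33*3)*(-29) + (308 - 22*91)) = 13221/(99*(-29) + (308 - 2002)) = 13221/(-2871 - 1694) = 13221/(-4565) = 13221*(-1/4565) = -13221/4565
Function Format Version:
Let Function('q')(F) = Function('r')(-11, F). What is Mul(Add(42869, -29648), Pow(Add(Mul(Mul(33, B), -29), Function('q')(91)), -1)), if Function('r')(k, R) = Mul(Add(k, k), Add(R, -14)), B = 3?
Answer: Rational(-13221, 4565) ≈ -2.8962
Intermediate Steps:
Function('r')(k, R) = Mul(2, k, Add(-14, R)) (Function('r')(k, R) = Mul(Mul(2, k), Add(-14, R)) = Mul(2, k, Add(-14, R)))
Function('q')(F) = Add(308, Mul(-22, F)) (Function('q')(F) = Mul(2, -11, Add(-14, F)) = Add(308, Mul(-22, F)))
Mul(Add(42869, -29648), Pow(Add(Mul(Mul(33, B), -29), Function('q')(91)), -1)) = Mul(Add(42869, -29648), Pow(Add(Mul(Mul(33, 3), -29), Add(308, Mul(-22, 91))), -1)) = Mul(13221, Pow(Add(Mul(99, -29), Add(308, -2002)), -1)) = Mul(13221, Pow(Add(-2871, -1694), -1)) = Mul(13221, Pow(-4565, -1)) = Mul(13221, Rational(-1, 4565)) = Rational(-13221, 4565)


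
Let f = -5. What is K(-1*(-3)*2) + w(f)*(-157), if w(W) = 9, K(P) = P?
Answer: -1407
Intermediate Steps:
K(-1*(-3)*2) + w(f)*(-157) = -1*(-3)*2 + 9*(-157) = 3*2 - 1413 = 6 - 1413 = -1407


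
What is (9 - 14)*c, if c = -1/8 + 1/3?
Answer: -25/24 ≈ -1.0417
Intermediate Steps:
c = 5/24 (c = -1*1/8 + 1*(1/3) = -1/8 + 1/3 = 5/24 ≈ 0.20833)
(9 - 14)*c = (9 - 14)*(5/24) = -5*5/24 = -25/24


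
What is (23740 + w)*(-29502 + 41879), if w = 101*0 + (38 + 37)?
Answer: 294758255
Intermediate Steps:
w = 75 (w = 0 + 75 = 75)
(23740 + w)*(-29502 + 41879) = (23740 + 75)*(-29502 + 41879) = 23815*12377 = 294758255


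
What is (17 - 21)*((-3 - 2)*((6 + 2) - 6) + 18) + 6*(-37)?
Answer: -254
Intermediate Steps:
(17 - 21)*((-3 - 2)*((6 + 2) - 6) + 18) + 6*(-37) = -4*(-5*(8 - 6) + 18) - 222 = -4*(-5*2 + 18) - 222 = -4*(-10 + 18) - 222 = -4*8 - 222 = -32 - 222 = -254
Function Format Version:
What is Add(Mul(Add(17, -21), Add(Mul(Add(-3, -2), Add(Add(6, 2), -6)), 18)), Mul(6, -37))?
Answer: -254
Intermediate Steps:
Add(Mul(Add(17, -21), Add(Mul(Add(-3, -2), Add(Add(6, 2), -6)), 18)), Mul(6, -37)) = Add(Mul(-4, Add(Mul(-5, Add(8, -6)), 18)), -222) = Add(Mul(-4, Add(Mul(-5, 2), 18)), -222) = Add(Mul(-4, Add(-10, 18)), -222) = Add(Mul(-4, 8), -222) = Add(-32, -222) = -254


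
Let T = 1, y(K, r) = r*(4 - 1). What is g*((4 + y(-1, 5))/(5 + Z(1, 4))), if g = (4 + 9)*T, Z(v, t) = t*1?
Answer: 247/9 ≈ 27.444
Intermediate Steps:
y(K, r) = 3*r (y(K, r) = r*3 = 3*r)
Z(v, t) = t
g = 13 (g = (4 + 9)*1 = 13*1 = 13)
g*((4 + y(-1, 5))/(5 + Z(1, 4))) = 13*((4 + 3*5)/(5 + 4)) = 13*((4 + 15)/9) = 13*(19*(⅑)) = 13*(19/9) = 247/9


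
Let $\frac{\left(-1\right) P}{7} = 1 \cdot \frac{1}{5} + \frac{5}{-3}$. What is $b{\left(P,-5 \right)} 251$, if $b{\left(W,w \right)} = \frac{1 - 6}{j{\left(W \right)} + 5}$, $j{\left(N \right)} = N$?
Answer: $- \frac{18825}{229} \approx -82.205$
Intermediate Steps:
$P = \frac{154}{15}$ ($P = - 7 \left(1 \cdot \frac{1}{5} + \frac{5}{-3}\right) = - 7 \left(1 \cdot \frac{1}{5} + 5 \left(- \frac{1}{3}\right)\right) = - 7 \left(\frac{1}{5} - \frac{5}{3}\right) = \left(-7\right) \left(- \frac{22}{15}\right) = \frac{154}{15} \approx 10.267$)
$b{\left(W,w \right)} = - \frac{5}{5 + W}$ ($b{\left(W,w \right)} = \frac{1 - 6}{W + 5} = - \frac{5}{5 + W}$)
$b{\left(P,-5 \right)} 251 = - \frac{5}{5 + \frac{154}{15}} \cdot 251 = - \frac{5}{\frac{229}{15}} \cdot 251 = \left(-5\right) \frac{15}{229} \cdot 251 = \left(- \frac{75}{229}\right) 251 = - \frac{18825}{229}$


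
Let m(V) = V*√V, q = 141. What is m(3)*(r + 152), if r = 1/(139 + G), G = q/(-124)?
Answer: 7795692*√3/17095 ≈ 789.85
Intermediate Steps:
G = -141/124 (G = 141/(-124) = 141*(-1/124) = -141/124 ≈ -1.1371)
m(V) = V^(3/2)
r = 124/17095 (r = 1/(139 - 141/124) = 1/(17095/124) = 124/17095 ≈ 0.0072536)
m(3)*(r + 152) = 3^(3/2)*(124/17095 + 152) = (3*√3)*(2598564/17095) = 7795692*√3/17095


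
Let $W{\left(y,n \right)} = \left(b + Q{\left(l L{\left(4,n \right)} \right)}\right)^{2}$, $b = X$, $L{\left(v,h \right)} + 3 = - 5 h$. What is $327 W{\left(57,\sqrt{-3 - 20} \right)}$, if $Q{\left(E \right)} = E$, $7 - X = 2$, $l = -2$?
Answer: $-712533 + 71940 i \sqrt{23} \approx -7.1253 \cdot 10^{5} + 3.4501 \cdot 10^{5} i$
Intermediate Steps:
$L{\left(v,h \right)} = -3 - 5 h$
$X = 5$ ($X = 7 - 2 = 5$)
$b = 5$
$W{\left(y,n \right)} = \left(11 + 10 n\right)^{2}$ ($W{\left(y,n \right)} = \left(5 - 2 \left(-3 - 5 n\right)\right)^{2} = \left(5 + \left(6 + 10 n\right)\right)^{2} = \left(11 + 10 n\right)^{2}$)
$327 W{\left(57,\sqrt{-3 - 20} \right)} = 327 \left(11 + 10 \sqrt{-3 - 20}\right)^{2} = 327 \left(11 + 10 \sqrt{-23}\right)^{2} = 327 \left(11 + 10 i \sqrt{23}\right)^{2}$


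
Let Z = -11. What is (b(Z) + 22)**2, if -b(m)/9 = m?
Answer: 14641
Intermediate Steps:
b(m) = -9*m
(b(Z) + 22)**2 = (-9*(-11) + 22)**2 = (99 + 22)**2 = 121**2 = 14641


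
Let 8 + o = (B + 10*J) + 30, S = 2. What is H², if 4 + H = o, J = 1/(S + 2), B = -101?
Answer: 25921/4 ≈ 6480.3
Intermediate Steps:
J = ¼ (J = 1/(2 + 2) = 1/4 = ¼ ≈ 0.25000)
o = -153/2 (o = -8 + ((-101 + 10*(¼)) + 30) = -8 + ((-101 + 5/2) + 30) = -8 + (-197/2 + 30) = -8 - 137/2 = -153/2 ≈ -76.500)
H = -161/2 (H = -4 - 153/2 = -161/2 ≈ -80.500)
H² = (-161/2)² = 25921/4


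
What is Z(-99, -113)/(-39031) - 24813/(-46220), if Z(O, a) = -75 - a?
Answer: 966719843/1804012820 ≈ 0.53587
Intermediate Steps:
Z(-99, -113)/(-39031) - 24813/(-46220) = (-75 - 1*(-113))/(-39031) - 24813/(-46220) = (-75 + 113)*(-1/39031) - 24813*(-1/46220) = 38*(-1/39031) + 24813/46220 = -38/39031 + 24813/46220 = 966719843/1804012820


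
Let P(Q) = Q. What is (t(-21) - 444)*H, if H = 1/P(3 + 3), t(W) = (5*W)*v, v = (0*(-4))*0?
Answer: -74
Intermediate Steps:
v = 0 (v = 0*0 = 0)
t(W) = 0 (t(W) = (5*W)*0 = 0)
H = ⅙ (H = 1/(3 + 3) = 1/6 = ⅙ ≈ 0.16667)
(t(-21) - 444)*H = (0 - 444)*(⅙) = -444*⅙ = -74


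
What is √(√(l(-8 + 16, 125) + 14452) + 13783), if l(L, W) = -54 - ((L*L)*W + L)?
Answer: √(13783 + 3*√710) ≈ 117.74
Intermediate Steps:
l(L, W) = -54 - L - W*L² (l(L, W) = -54 - (L²*W + L) = -54 - (W*L² + L) = -54 - (L + W*L²) = -54 + (-L - W*L²) = -54 - L - W*L²)
√(√(l(-8 + 16, 125) + 14452) + 13783) = √(√((-54 - (-8 + 16) - 1*125*(-8 + 16)²) + 14452) + 13783) = √(√((-54 - 1*8 - 1*125*8²) + 14452) + 13783) = √(√((-54 - 8 - 1*125*64) + 14452) + 13783) = √(√((-54 - 8 - 8000) + 14452) + 13783) = √(√(-8062 + 14452) + 13783) = √(√6390 + 13783) = √(3*√710 + 13783) = √(13783 + 3*√710)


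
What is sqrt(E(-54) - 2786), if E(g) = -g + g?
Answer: I*sqrt(2786) ≈ 52.783*I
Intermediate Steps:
E(g) = 0
sqrt(E(-54) - 2786) = sqrt(0 - 2786) = sqrt(-2786) = I*sqrt(2786)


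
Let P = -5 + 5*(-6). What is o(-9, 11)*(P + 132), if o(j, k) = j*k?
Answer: -9603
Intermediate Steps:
P = -35 (P = -5 - 30 = -35)
o(-9, 11)*(P + 132) = (-9*11)*(-35 + 132) = -99*97 = -9603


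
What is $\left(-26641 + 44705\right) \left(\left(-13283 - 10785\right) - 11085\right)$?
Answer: $-635003792$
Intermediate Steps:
$\left(-26641 + 44705\right) \left(\left(-13283 - 10785\right) - 11085\right) = 18064 \left(\left(-13283 - 10785\right) - 11085\right) = 18064 \left(-24068 - 11085\right) = 18064 \left(-35153\right) = -635003792$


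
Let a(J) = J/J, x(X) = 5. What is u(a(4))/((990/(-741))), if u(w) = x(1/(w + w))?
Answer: -247/66 ≈ -3.7424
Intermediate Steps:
a(J) = 1
u(w) = 5
u(a(4))/((990/(-741))) = 5/((990/(-741))) = 5/((990*(-1/741))) = 5/(-330/247) = 5*(-247/330) = -247/66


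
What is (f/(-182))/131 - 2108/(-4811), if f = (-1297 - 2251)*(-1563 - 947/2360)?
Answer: -924429578447/3980898740 ≈ -232.22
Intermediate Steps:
f = 3272699149/590 (f = -3548*(-1563 - 947*1/2360) = -3548*(-1563 - 947/2360) = -3548*(-3689627/2360) = 3272699149/590 ≈ 5.5469e+6)
(f/(-182))/131 - 2108/(-4811) = ((3272699149/590)/(-182))/131 - 2108/(-4811) = ((3272699149/590)*(-1/182))*(1/131) - 2108*(-1/4811) = -3272699149/107380*1/131 + 124/283 = -3272699149/14066780 + 124/283 = -924429578447/3980898740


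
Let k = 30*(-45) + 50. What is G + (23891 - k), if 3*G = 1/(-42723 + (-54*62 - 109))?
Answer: 3489961139/138540 ≈ 25191.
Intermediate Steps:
k = -1300 (k = -1350 + 50 = -1300)
G = -1/138540 (G = 1/(3*(-42723 + (-54*62 - 109))) = 1/(3*(-42723 + (-3348 - 109))) = 1/(3*(-42723 - 3457)) = (⅓)/(-46180) = (⅓)*(-1/46180) = -1/138540 ≈ -7.2181e-6)
G + (23891 - k) = -1/138540 + (23891 - 1*(-1300)) = -1/138540 + (23891 + 1300) = -1/138540 + 25191 = 3489961139/138540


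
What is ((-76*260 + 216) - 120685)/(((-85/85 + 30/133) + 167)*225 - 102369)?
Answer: 6216819/2880259 ≈ 2.1584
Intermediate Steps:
((-76*260 + 216) - 120685)/(((-85/85 + 30/133) + 167)*225 - 102369) = ((-19760 + 216) - 120685)/(((-85*1/85 + 30*(1/133)) + 167)*225 - 102369) = (-19544 - 120685)/(((-1 + 30/133) + 167)*225 - 102369) = -140229/((-103/133 + 167)*225 - 102369) = -140229/((22108/133)*225 - 102369) = -140229/(4974300/133 - 102369) = -140229/(-8640777/133) = -140229*(-133/8640777) = 6216819/2880259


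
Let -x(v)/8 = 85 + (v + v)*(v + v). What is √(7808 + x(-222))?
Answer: 42*I*√890 ≈ 1253.0*I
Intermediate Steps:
x(v) = -680 - 32*v² (x(v) = -8*(85 + (v + v)*(v + v)) = -8*(85 + (2*v)*(2*v)) = -8*(85 + 4*v²) = -680 - 32*v²)
√(7808 + x(-222)) = √(7808 + (-680 - 32*(-222)²)) = √(7808 + (-680 - 32*49284)) = √(7808 + (-680 - 1577088)) = √(7808 - 1577768) = √(-1569960) = 42*I*√890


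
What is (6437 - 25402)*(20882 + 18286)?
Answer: -742821120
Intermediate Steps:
(6437 - 25402)*(20882 + 18286) = -18965*39168 = -742821120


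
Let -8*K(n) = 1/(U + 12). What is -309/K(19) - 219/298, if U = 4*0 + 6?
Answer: 13259589/298 ≈ 44495.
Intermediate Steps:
U = 6 (U = 0 + 6 = 6)
K(n) = -1/144 (K(n) = -1/(8*(6 + 12)) = -1/8/18 = -1/8*1/18 = -1/144)
-309/K(19) - 219/298 = -309/(-1/144) - 219/298 = -309*(-144) - 219*1/298 = 44496 - 219/298 = 13259589/298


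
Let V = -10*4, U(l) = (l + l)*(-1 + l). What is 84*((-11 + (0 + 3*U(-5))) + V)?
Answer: 10836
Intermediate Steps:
U(l) = 2*l*(-1 + l) (U(l) = (2*l)*(-1 + l) = 2*l*(-1 + l))
V = -40
84*((-11 + (0 + 3*U(-5))) + V) = 84*((-11 + (0 + 3*(2*(-5)*(-1 - 5)))) - 40) = 84*((-11 + (0 + 3*(2*(-5)*(-6)))) - 40) = 84*((-11 + (0 + 3*60)) - 40) = 84*((-11 + (0 + 180)) - 40) = 84*((-11 + 180) - 40) = 84*(169 - 40) = 84*129 = 10836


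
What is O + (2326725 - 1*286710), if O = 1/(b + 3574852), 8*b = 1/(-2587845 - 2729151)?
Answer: 310204253061436086993/152059790276735 ≈ 2.0400e+6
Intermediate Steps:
b = -1/42535968 (b = 1/(8*(-2587845 - 2729151)) = (⅛)/(-5316996) = (⅛)*(-1/5316996) = -1/42535968 ≈ -2.3510e-8)
O = 42535968/152059790276735 (O = 1/(-1/42535968 + 3574852) = 1/(152059790276735/42535968) = 42535968/152059790276735 ≈ 2.7973e-7)
O + (2326725 - 1*286710) = 42535968/152059790276735 + (2326725 - 1*286710) = 42535968/152059790276735 + (2326725 - 286710) = 42535968/152059790276735 + 2040015 = 310204253061436086993/152059790276735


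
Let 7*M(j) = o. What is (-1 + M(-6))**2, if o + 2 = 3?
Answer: 36/49 ≈ 0.73469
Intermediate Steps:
o = 1 (o = -2 + 3 = 1)
M(j) = 1/7 (M(j) = (1/7)*1 = 1/7)
(-1 + M(-6))**2 = (-1 + 1/7)**2 = (-6/7)**2 = 36/49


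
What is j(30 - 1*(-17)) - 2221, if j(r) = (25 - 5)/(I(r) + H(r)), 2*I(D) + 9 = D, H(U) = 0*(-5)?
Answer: -42179/19 ≈ -2219.9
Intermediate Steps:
H(U) = 0
I(D) = -9/2 + D/2
j(r) = 20/(-9/2 + r/2) (j(r) = (25 - 5)/((-9/2 + r/2) + 0) = 20/(-9/2 + r/2))
j(30 - 1*(-17)) - 2221 = 40/(-9 + (30 - 1*(-17))) - 2221 = 40/(-9 + (30 + 17)) - 2221 = 40/(-9 + 47) - 2221 = 40/38 - 2221 = 40*(1/38) - 2221 = 20/19 - 2221 = -42179/19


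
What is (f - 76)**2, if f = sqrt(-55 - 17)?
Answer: 5704 - 912*I*sqrt(2) ≈ 5704.0 - 1289.8*I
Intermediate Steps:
f = 6*I*sqrt(2) (f = sqrt(-72) = 6*I*sqrt(2) ≈ 8.4853*I)
(f - 76)**2 = (6*I*sqrt(2) - 76)**2 = (-76 + 6*I*sqrt(2))**2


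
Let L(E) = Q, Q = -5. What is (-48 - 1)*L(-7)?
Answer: 245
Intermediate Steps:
L(E) = -5
(-48 - 1)*L(-7) = (-48 - 1)*(-5) = -49*(-5) = 245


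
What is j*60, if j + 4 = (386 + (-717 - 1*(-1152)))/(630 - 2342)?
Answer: -115035/428 ≈ -268.77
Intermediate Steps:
j = -7669/1712 (j = -4 + (386 + (-717 - 1*(-1152)))/(630 - 2342) = -4 + (386 + (-717 + 1152))/(-1712) = -4 + (386 + 435)*(-1/1712) = -4 + 821*(-1/1712) = -4 - 821/1712 = -7669/1712 ≈ -4.4796)
j*60 = -7669/1712*60 = -115035/428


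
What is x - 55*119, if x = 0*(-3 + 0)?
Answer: -6545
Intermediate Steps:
x = 0 (x = 0*(-3) = 0)
x - 55*119 = 0 - 55*119 = 0 - 6545 = -6545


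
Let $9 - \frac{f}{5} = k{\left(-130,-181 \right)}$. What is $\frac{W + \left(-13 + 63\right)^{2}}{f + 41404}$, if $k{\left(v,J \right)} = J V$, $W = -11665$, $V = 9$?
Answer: $- \frac{9165}{49594} \approx -0.1848$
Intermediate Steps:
$k{\left(v,J \right)} = 9 J$ ($k{\left(v,J \right)} = J 9 = 9 J$)
$f = 8190$ ($f = 45 - 5 \cdot 9 \left(-181\right) = 45 - -8145 = 45 + 8145 = 8190$)
$\frac{W + \left(-13 + 63\right)^{2}}{f + 41404} = \frac{-11665 + \left(-13 + 63\right)^{2}}{8190 + 41404} = \frac{-11665 + 50^{2}}{49594} = \left(-11665 + 2500\right) \frac{1}{49594} = \left(-9165\right) \frac{1}{49594} = - \frac{9165}{49594}$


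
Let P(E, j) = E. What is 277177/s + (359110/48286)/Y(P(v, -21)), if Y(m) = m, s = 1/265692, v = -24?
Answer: 42671523032417533/579432 ≈ 7.3644e+10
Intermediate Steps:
s = 1/265692 ≈ 3.7638e-6
277177/s + (359110/48286)/Y(P(v, -21)) = 277177/(1/265692) + (359110/48286)/(-24) = 277177*265692 + (359110*(1/48286))*(-1/24) = 73643711484 + (179555/24143)*(-1/24) = 73643711484 - 179555/579432 = 42671523032417533/579432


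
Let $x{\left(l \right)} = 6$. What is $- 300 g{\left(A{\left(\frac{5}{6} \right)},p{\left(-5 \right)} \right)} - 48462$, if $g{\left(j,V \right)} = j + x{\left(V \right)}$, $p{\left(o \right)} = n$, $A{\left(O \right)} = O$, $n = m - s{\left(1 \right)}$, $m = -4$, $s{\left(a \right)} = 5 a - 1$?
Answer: $-50512$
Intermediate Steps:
$s{\left(a \right)} = -1 + 5 a$
$n = -8$ ($n = -4 - \left(-1 + 5 \cdot 1\right) = -4 - \left(-1 + 5\right) = -4 - 4 = -8$)
$p{\left(o \right)} = -8$
$g{\left(j,V \right)} = 6 + j$ ($g{\left(j,V \right)} = j + 6 = 6 + j$)
$- 300 g{\left(A{\left(\frac{5}{6} \right)},p{\left(-5 \right)} \right)} - 48462 = - 300 \left(6 + \frac{5}{6}\right) - 48462 = \left(-300\right) \frac{41}{6} - 48462 = -2050 - 48462 = -50512$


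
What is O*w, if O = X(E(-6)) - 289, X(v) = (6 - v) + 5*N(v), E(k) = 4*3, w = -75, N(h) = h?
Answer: 17625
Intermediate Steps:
E(k) = 12
X(v) = 6 + 4*v (X(v) = (6 - v) + 5*v = 6 + 4*v)
O = -235 (O = (6 + 4*12) - 289 = (6 + 48) - 289 = 54 - 289 = -235)
O*w = -235*(-75) = 17625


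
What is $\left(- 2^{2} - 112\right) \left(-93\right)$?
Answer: $10788$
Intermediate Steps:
$\left(- 2^{2} - 112\right) \left(-93\right) = \left(\left(-1\right) 4 - 112\right) \left(-93\right) = \left(-4 - 112\right) \left(-93\right) = \left(-116\right) \left(-93\right) = 10788$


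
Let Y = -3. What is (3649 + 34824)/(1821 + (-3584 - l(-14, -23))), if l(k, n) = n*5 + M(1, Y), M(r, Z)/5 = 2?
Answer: -38473/1658 ≈ -23.204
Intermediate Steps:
M(r, Z) = 10 (M(r, Z) = 5*2 = 10)
l(k, n) = 10 + 5*n (l(k, n) = n*5 + 10 = 5*n + 10 = 10 + 5*n)
(3649 + 34824)/(1821 + (-3584 - l(-14, -23))) = (3649 + 34824)/(1821 + (-3584 - (10 + 5*(-23)))) = 38473/(1821 + (-3584 - (10 - 115))) = 38473/(1821 + (-3584 - 1*(-105))) = 38473/(1821 + (-3584 + 105)) = 38473/(1821 - 3479) = 38473/(-1658) = 38473*(-1/1658) = -38473/1658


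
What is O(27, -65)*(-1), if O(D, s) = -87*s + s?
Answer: -5590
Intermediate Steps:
O(D, s) = -86*s
O(27, -65)*(-1) = -86*(-65)*(-1) = 5590*(-1) = -5590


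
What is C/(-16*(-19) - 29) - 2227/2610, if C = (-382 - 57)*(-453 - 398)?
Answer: 194890973/143550 ≈ 1357.7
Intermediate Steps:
C = 373589 (C = -439*(-851) = 373589)
C/(-16*(-19) - 29) - 2227/2610 = 373589/(-16*(-19) - 29) - 2227/2610 = 373589/(304 - 29) - 2227*1/2610 = 373589/275 - 2227/2610 = 194890973/143550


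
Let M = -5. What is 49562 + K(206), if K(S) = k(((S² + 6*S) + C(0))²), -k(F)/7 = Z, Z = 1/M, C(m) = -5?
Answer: 247817/5 ≈ 49563.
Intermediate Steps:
Z = -⅕ (Z = 1/(-5) = -⅕ ≈ -0.20000)
k(F) = 7/5 (k(F) = -7*(-⅕) = 7/5)
K(S) = 7/5
49562 + K(206) = 49562 + 7/5 = 247817/5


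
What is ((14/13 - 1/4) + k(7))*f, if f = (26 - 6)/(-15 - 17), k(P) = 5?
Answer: -1515/416 ≈ -3.6418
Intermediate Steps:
f = -5/8 (f = 20/(-32) = 20*(-1/32) = -5/8 ≈ -0.62500)
((14/13 - 1/4) + k(7))*f = ((14/13 - 1/4) + 5)*(-5/8) = ((14*(1/13) - 1*¼) + 5)*(-5/8) = ((14/13 - ¼) + 5)*(-5/8) = (43/52 + 5)*(-5/8) = (303/52)*(-5/8) = -1515/416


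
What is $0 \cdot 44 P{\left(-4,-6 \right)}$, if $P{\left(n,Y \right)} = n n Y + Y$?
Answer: $0$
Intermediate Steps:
$P{\left(n,Y \right)} = Y + Y n^{2}$ ($P{\left(n,Y \right)} = n^{2} Y + Y = Y n^{2} + Y = Y + Y n^{2}$)
$0 \cdot 44 P{\left(-4,-6 \right)} = 0 \cdot 44 \left(- 6 \left(1 + \left(-4\right)^{2}\right)\right) = 0 \left(- 6 \left(1 + 16\right)\right) = 0 \left(\left(-6\right) 17\right) = 0 \left(-102\right) = 0$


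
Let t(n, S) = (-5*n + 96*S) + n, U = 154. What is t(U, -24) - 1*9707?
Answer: -12627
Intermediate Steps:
t(n, S) = -4*n + 96*S
t(U, -24) - 1*9707 = (-4*154 + 96*(-24)) - 1*9707 = (-616 - 2304) - 9707 = -2920 - 9707 = -12627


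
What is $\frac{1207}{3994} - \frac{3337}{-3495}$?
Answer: $\frac{17546443}{13959030} \approx 1.257$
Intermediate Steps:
$\frac{1207}{3994} - \frac{3337}{-3495} = 1207 \cdot \frac{1}{3994} - - \frac{3337}{3495} = \frac{1207}{3994} + \frac{3337}{3495} = \frac{17546443}{13959030}$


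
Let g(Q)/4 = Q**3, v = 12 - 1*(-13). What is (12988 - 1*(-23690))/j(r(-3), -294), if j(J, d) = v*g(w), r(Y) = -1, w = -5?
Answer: -18339/6250 ≈ -2.9342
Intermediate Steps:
v = 25 (v = 12 + 13 = 25)
g(Q) = 4*Q**3
j(J, d) = -12500 (j(J, d) = 25*(4*(-5)**3) = 25*(4*(-125)) = 25*(-500) = -12500)
(12988 - 1*(-23690))/j(r(-3), -294) = (12988 - 1*(-23690))/(-12500) = (12988 + 23690)*(-1/12500) = 36678*(-1/12500) = -18339/6250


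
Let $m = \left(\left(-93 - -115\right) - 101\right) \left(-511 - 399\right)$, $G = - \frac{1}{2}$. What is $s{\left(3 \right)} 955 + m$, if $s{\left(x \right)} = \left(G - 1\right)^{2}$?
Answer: $\frac{296155}{4} \approx 74039.0$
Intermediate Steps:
$G = - \frac{1}{2}$ ($G = \left(-1\right) \frac{1}{2} = - \frac{1}{2} \approx -0.5$)
$s{\left(x \right)} = \frac{9}{4}$ ($s{\left(x \right)} = \left(- \frac{1}{2} - 1\right)^{2} = \left(- \frac{3}{2}\right)^{2} = \frac{9}{4}$)
$m = 71890$ ($m = \left(\left(-93 + 115\right) - 101\right) \left(-910\right) = \left(22 - 101\right) \left(-910\right) = \left(-79\right) \left(-910\right) = 71890$)
$s{\left(3 \right)} 955 + m = \frac{9}{4} \cdot 955 + 71890 = \frac{8595}{4} + 71890 = \frac{296155}{4}$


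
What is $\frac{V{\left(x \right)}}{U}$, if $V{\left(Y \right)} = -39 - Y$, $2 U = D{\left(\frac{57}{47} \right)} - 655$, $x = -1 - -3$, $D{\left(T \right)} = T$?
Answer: $\frac{1927}{15364} \approx 0.12542$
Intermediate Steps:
$x = 2$ ($x = -1 + 3 = 2$)
$U = - \frac{15364}{47}$ ($U = \frac{\frac{57}{47} - 655}{2} = \frac{1}{2} \left(- \frac{30728}{47}\right) = - \frac{15364}{47} \approx -326.89$)
$\frac{V{\left(x \right)}}{U} = \frac{-39 - 2}{- \frac{15364}{47}} = \left(-39 - 2\right) \left(- \frac{47}{15364}\right) = \left(-41\right) \left(- \frac{47}{15364}\right) = \frac{1927}{15364}$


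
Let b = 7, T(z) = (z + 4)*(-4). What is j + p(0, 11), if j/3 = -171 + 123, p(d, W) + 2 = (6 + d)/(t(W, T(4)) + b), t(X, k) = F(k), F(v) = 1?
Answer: -581/4 ≈ -145.25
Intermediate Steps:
T(z) = -16 - 4*z (T(z) = (4 + z)*(-4) = -16 - 4*z)
t(X, k) = 1
p(d, W) = -5/4 + d/8 (p(d, W) = -2 + (6 + d)/(1 + 7) = -2 + (6 + d)/8 = -2 + (6 + d)*(1/8) = -2 + (3/4 + d/8) = -5/4 + d/8)
j = -144 (j = 3*(-171 + 123) = 3*(-48) = -144)
j + p(0, 11) = -144 + (-5/4 + (1/8)*0) = -144 + (-5/4 + 0) = -144 - 5/4 = -581/4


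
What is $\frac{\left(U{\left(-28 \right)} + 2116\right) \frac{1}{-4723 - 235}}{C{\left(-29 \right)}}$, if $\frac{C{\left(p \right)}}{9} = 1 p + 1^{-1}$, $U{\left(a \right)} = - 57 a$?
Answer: $\frac{464}{156177} \approx 0.002971$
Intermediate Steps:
$C{\left(p \right)} = 9 + 9 p$ ($C{\left(p \right)} = 9 \left(1 p + 1^{-1}\right) = 9 \left(p + 1\right) = 9 \left(1 + p\right) = 9 + 9 p$)
$\frac{\left(U{\left(-28 \right)} + 2116\right) \frac{1}{-4723 - 235}}{C{\left(-29 \right)}} = \frac{\left(\left(-57\right) \left(-28\right) + 2116\right) \frac{1}{-4723 - 235}}{9 + 9 \left(-29\right)} = \frac{\left(1596 + 2116\right) \frac{1}{-4958}}{9 - 261} = \frac{3712 \left(- \frac{1}{4958}\right)}{-252} = \left(- \frac{1856}{2479}\right) \left(- \frac{1}{252}\right) = \frac{464}{156177}$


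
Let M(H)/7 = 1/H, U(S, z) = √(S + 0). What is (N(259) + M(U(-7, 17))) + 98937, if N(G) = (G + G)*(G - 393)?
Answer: 29525 - I*√7 ≈ 29525.0 - 2.6458*I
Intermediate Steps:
U(S, z) = √S
N(G) = 2*G*(-393 + G) (N(G) = (2*G)*(-393 + G) = 2*G*(-393 + G))
M(H) = 7/H
(N(259) + M(U(-7, 17))) + 98937 = (2*259*(-393 + 259) + 7/(√(-7))) + 98937 = (2*259*(-134) + 7/((I*√7))) + 98937 = (-69412 + 7*(-I*√7/7)) + 98937 = (-69412 - I*√7) + 98937 = 29525 - I*√7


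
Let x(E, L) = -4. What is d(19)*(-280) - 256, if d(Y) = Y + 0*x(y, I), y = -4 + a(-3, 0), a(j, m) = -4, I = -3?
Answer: -5576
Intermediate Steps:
y = -8 (y = -4 - 4 = -8)
d(Y) = Y (d(Y) = Y + 0*(-4) = Y + 0 = Y)
d(19)*(-280) - 256 = 19*(-280) - 256 = -5320 - 256 = -5576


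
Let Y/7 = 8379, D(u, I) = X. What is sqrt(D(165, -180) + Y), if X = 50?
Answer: sqrt(58703) ≈ 242.29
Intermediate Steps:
D(u, I) = 50
Y = 58653 (Y = 7*8379 = 58653)
sqrt(D(165, -180) + Y) = sqrt(50 + 58653) = sqrt(58703)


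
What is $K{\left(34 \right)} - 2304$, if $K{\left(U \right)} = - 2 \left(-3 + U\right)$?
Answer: $-2366$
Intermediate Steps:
$K{\left(U \right)} = 6 - 2 U$
$K{\left(34 \right)} - 2304 = \left(6 - 68\right) - 2304 = -62 - 2304 = -2366$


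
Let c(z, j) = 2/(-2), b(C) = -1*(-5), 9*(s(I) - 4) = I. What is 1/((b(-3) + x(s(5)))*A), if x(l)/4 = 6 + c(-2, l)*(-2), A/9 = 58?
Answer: 1/19314 ≈ 5.1776e-5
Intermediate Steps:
A = 522 (A = 9*58 = 522)
s(I) = 4 + I/9
b(C) = 5
c(z, j) = -1 (c(z, j) = 2*(-½) = -1)
x(l) = 32 (x(l) = 4*(6 - 1*(-2)) = 4*(6 + 2) = 4*8 = 32)
1/((b(-3) + x(s(5)))*A) = 1/((5 + 32)*522) = 1/(37*522) = 1/19314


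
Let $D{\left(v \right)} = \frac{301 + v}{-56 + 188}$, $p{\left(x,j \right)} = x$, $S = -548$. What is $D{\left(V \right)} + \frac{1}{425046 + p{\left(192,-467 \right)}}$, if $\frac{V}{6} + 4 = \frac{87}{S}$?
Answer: $\frac{487329739}{233030424} \approx 2.0913$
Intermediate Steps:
$V = - \frac{6837}{274}$ ($V = -24 + 6 \frac{87}{-548} = -24 + 6 \cdot 87 \left(- \frac{1}{548}\right) = -24 + 6 \left(- \frac{87}{548}\right) = -24 - \frac{261}{274} = - \frac{6837}{274} \approx -24.953$)
$D{\left(v \right)} = \frac{301}{132} + \frac{v}{132}$ ($D{\left(v \right)} = \frac{301 + v}{132} = \left(301 + v\right) \frac{1}{132} = \frac{301}{132} + \frac{v}{132}$)
$D{\left(V \right)} + \frac{1}{425046 + p{\left(192,-467 \right)}} = \left(\frac{301}{132} + \frac{1}{132} \left(- \frac{6837}{274}\right)\right) + \frac{1}{425046 + 192} = \left(\frac{301}{132} - \frac{2279}{12056}\right) + \frac{1}{425238} = \frac{75637}{36168} + \frac{1}{425238} = \frac{487329739}{233030424}$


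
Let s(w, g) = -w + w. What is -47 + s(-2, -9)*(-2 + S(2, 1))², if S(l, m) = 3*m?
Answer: -47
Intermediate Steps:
s(w, g) = 0
-47 + s(-2, -9)*(-2 + S(2, 1))² = -47 + 0*(-2 + 3*1)² = -47 + 0*(-2 + 3)² = -47 + 0*1² = -47 + 0*1 = -47 + 0 = -47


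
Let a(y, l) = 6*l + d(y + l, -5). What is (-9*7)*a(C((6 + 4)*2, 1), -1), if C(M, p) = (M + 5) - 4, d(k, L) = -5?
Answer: 693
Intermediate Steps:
C(M, p) = 1 + M (C(M, p) = (5 + M) - 4 = 1 + M)
a(y, l) = -5 + 6*l (a(y, l) = 6*l - 5 = -5 + 6*l)
(-9*7)*a(C((6 + 4)*2, 1), -1) = (-9*7)*(-5 + 6*(-1)) = -63*(-5 - 6) = -63*(-11) = 693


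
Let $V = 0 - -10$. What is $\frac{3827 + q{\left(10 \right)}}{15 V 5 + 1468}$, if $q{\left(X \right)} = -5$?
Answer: $\frac{1911}{1109} \approx 1.7232$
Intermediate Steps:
$V = 10$ ($V = 0 + 10 = 10$)
$\frac{3827 + q{\left(10 \right)}}{15 V 5 + 1468} = \frac{3827 - 5}{15 \cdot 10 \cdot 5 + 1468} = \frac{3822}{150 \cdot 5 + 1468} = \frac{3822}{750 + 1468} = \frac{3822}{2218} = 3822 \cdot \frac{1}{2218} = \frac{1911}{1109}$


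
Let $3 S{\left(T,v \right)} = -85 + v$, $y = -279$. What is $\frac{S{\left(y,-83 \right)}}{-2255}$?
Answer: $\frac{56}{2255} \approx 0.024834$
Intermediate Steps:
$S{\left(T,v \right)} = - \frac{85}{3} + \frac{v}{3}$ ($S{\left(T,v \right)} = \frac{-85 + v}{3} = - \frac{85}{3} + \frac{v}{3}$)
$\frac{S{\left(y,-83 \right)}}{-2255} = \frac{- \frac{85}{3} + \frac{1}{3} \left(-83\right)}{-2255} = \left(- \frac{85}{3} - \frac{83}{3}\right) \left(- \frac{1}{2255}\right) = \left(-56\right) \left(- \frac{1}{2255}\right) = \frac{56}{2255}$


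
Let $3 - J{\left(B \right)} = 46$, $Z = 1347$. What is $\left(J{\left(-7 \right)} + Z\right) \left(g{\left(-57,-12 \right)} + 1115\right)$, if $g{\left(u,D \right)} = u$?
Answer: $1379632$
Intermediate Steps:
$J{\left(B \right)} = -43$ ($J{\left(B \right)} = 3 - 46 = -43$)
$\left(J{\left(-7 \right)} + Z\right) \left(g{\left(-57,-12 \right)} + 1115\right) = \left(-43 + 1347\right) \left(-57 + 1115\right) = 1304 \cdot 1058 = 1379632$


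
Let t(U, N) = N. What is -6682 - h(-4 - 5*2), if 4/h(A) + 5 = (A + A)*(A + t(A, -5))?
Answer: -3521418/527 ≈ -6682.0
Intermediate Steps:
h(A) = 4/(-5 + 2*A*(-5 + A)) (h(A) = 4/(-5 + (A + A)*(A - 5)) = 4/(-5 + (2*A)*(-5 + A)) = 4/(-5 + 2*A*(-5 + A)))
-6682 - h(-4 - 5*2) = -6682 - 4/(-5 - 10*(-4 - 5*2) + 2*(-4 - 5*2)²) = -6682 - 4/(-5 - 10*(-4 - 10) + 2*(-4 - 10)²) = -6682 - 4/(-5 - 10*(-14) + 2*(-14)²) = -6682 - 4/(-5 + 140 + 2*196) = -6682 - 4/(-5 + 140 + 392) = -6682 - 4/527 = -3521418/527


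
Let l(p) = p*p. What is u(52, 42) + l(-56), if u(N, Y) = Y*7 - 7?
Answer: 3423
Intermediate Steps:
u(N, Y) = -7 + 7*Y (u(N, Y) = 7*Y - 7 = -7 + 7*Y)
l(p) = p**2
u(52, 42) + l(-56) = (-7 + 7*42) + (-56)**2 = (-7 + 294) + 3136 = 287 + 3136 = 3423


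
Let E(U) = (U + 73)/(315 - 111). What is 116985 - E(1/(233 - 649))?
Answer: 9927784673/84864 ≈ 1.1698e+5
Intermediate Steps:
E(U) = 73/204 + U/204 (E(U) = (73 + U)/204 = (73 + U)*(1/204) = 73/204 + U/204)
116985 - E(1/(233 - 649)) = 116985 - (73/204 + 1/(204*(233 - 649))) = 116985 - (73/204 + (1/204)/(-416)) = 116985 - (73/204 + (1/204)*(-1/416)) = 116985 - (73/204 - 1/84864) = 116985 - 1*30367/84864 = 116985 - 30367/84864 = 9927784673/84864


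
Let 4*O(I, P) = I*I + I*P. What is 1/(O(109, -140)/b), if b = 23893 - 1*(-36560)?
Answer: -241812/3379 ≈ -71.563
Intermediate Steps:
O(I, P) = I²/4 + I*P/4 (O(I, P) = (I*I + I*P)/4 = (I² + I*P)/4 = I²/4 + I*P/4)
b = 60453 (b = 23893 + 36560 = 60453)
1/(O(109, -140)/b) = 1/(((¼)*109*(109 - 140))/60453) = 1/(((¼)*109*(-31))*(1/60453)) = 1/(-3379/4*1/60453) = 1/(-3379/241812) = -241812/3379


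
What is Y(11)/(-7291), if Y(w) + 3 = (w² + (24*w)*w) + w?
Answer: -3033/7291 ≈ -0.41599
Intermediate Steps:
Y(w) = -3 + w + 25*w² (Y(w) = -3 + ((w² + (24*w)*w) + w) = -3 + ((w² + 24*w²) + w) = -3 + (25*w² + w) = -3 + (w + 25*w²) = -3 + w + 25*w²)
Y(11)/(-7291) = (-3 + 11 + 25*11²)/(-7291) = (-3 + 11 + 25*121)*(-1/7291) = (-3 + 11 + 3025)*(-1/7291) = 3033*(-1/7291) = -3033/7291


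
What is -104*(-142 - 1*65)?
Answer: 21528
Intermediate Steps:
-104*(-142 - 1*65) = -104*(-142 - 65) = -104*(-207) = 21528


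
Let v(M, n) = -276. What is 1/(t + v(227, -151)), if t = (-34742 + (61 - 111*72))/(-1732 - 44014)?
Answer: -45746/12583223 ≈ -0.0036355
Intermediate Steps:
t = 42673/45746 (t = (-34742 + (61 - 7992))/(-45746) = (-34742 - 7931)*(-1/45746) = -42673*(-1/45746) = 42673/45746 ≈ 0.93283)
1/(t + v(227, -151)) = 1/(42673/45746 - 276) = 1/(-12583223/45746) = -45746/12583223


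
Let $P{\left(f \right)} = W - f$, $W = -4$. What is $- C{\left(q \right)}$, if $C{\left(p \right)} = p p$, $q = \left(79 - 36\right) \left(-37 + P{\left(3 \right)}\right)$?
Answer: $-3579664$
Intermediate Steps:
$P{\left(f \right)} = -4 - f$
$q = -1892$ ($q = \left(79 - 36\right) \left(-37 - 7\right) = 43 \left(-37 - 7\right) = 43 \left(-44\right) = -1892$)
$C{\left(p \right)} = p^{2}$
$- C{\left(q \right)} = - \left(-1892\right)^{2} = \left(-1\right) 3579664 = -3579664$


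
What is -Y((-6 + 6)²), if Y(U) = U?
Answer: 0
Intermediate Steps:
-Y((-6 + 6)²) = -(-6 + 6)² = -1*0² = -1*0 = 0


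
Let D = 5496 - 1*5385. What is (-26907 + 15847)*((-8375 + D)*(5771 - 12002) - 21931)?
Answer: -569269846180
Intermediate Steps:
D = 111 (D = 5496 - 5385 = 111)
(-26907 + 15847)*((-8375 + D)*(5771 - 12002) - 21931) = (-26907 + 15847)*((-8375 + 111)*(5771 - 12002) - 21931) = -11060*(-8264*(-6231) - 21931) = -11060*(51492984 - 21931) = -11060*51471053 = -569269846180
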